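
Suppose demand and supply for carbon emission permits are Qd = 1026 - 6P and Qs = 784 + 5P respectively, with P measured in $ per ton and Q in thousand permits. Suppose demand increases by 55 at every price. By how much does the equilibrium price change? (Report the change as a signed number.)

ΔP = 5

The market clears where 1026 - 6P = 784 + 5P. Rearranging, 11P = 242, hence P* = 22.
From the demand curve, Q* = 1026 - 6(22) = 894.
After the shift, demand is Qd = 1081 - 6P.
Re-solving, 11P = 297 gives P = 27 and Q = 919.
ΔP = 27 - 22 = 5.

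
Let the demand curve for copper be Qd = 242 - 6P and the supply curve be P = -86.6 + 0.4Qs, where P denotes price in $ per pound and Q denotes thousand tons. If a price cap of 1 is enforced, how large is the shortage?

Shortage = 17

Rewriting in direct form: Qs = 216.5 + 2.5P.
With P fixed at 1, quantity demanded is 236 and quantity supplied is 219.
Shortage = Qd - Qs = 236 - 219 = 17.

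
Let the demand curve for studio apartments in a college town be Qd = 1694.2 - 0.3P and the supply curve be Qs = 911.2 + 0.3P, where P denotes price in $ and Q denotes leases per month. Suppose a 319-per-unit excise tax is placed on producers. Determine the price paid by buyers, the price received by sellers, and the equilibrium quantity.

With a tax of 319 on producers, they supply based on the net price P_s = P_b - 319, so Qs = 815.5 + 0.3P_b.
Market clearing requires 1694.2 - 0.3P_b = 815.5 + 0.3P_b; hence 878.7 = 0.6P_b and P_b = 1464.5.
Then P_s = 1464.5 - 319 = 1145.5 and Q = 1694.2 - 0.3(1464.5) = 1254.85.

P_b = 1464.5, P_s = 1145.5, Q = 1254.85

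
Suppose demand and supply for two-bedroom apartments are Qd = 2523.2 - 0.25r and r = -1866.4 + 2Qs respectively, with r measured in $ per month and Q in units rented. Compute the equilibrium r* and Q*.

In direct form, Qs = 933.2 + 0.5r.
At equilibrium Qd = Qs, so 2523.2 - 0.25r = 933.2 + 0.5r; collecting terms, 1590 = 0.75r and r* = 2120.
Then Q* = 2523.2 - 0.25(2120) = 1993.2.

r* = 2120, Q* = 1993.2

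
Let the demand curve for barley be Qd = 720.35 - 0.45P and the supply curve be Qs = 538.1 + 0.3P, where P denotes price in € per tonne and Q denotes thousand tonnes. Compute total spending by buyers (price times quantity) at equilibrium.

Total spending by buyers = 148473

Set Qd = Qs: 720.35 - 0.45P = 538.1 + 0.3P, so 182.25 = 0.75P and P* = 243.
From the demand curve, Q* = 720.35 - 0.45(243) = 611.
Total spending by buyers = P* × Q* = 243 × 611 = 148473.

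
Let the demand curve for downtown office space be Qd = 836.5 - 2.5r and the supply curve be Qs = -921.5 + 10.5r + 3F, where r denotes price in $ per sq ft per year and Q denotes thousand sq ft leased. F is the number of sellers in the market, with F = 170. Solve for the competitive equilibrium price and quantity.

r* = 96, Q* = 596.5

With F = 170, supply is Qs = -411.5 + 10.5r.
Set Qd = Qs: 836.5 - 2.5r = -411.5 + 10.5r, so 1248 = 13r and r* = 96.
Plugging r* into demand: Q* = 836.5 - 2.5(96) = 596.5.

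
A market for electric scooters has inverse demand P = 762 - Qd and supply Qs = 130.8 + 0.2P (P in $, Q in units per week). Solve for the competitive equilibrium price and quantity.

Inverting to quantity form: Qd = 762 - P.
Equating demand and supply, 762 - P = 130.8 + 0.2P gives 1.2P = 631.2, so P* = 526.
Plugging P* into demand: Q* = 762 - 526 = 236.

P* = 526, Q* = 236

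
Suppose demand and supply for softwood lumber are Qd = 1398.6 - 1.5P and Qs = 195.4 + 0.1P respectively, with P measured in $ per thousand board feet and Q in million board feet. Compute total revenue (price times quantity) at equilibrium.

At equilibrium Qd = Qs, so 1398.6 - 1.5P = 195.4 + 0.1P; collecting terms, 1203.2 = 1.6P and P* = 752.
Substitute back: Q* = 1398.6 - 1.5(752) = 270.6.
Total revenue = P* × Q* = 752 × 270.6 = 203491.2.

Total revenue = 203491.2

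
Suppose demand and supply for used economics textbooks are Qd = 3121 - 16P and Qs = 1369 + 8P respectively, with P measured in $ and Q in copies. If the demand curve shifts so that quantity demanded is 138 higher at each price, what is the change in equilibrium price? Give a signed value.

ΔP = 5.75

Equating demand and supply, 3121 - 16P = 1369 + 8P gives 24P = 1752, so P* = 73.
Substitute back: Q* = 3121 - 16(73) = 1953.
After the shift, demand is Qd = 3259 - 16P.
The new intersection has 1890 = 24P, i.e. P = 78.75, Q = 1999.
ΔP = 78.75 - 73 = 5.75.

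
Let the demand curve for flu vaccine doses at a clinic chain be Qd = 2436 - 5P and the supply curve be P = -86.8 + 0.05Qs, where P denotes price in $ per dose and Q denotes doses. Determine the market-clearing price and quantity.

Rewriting in direct form: Qs = 1736 + 20P.
Equating demand and supply, 2436 - 5P = 1736 + 20P gives 25P = 700, so P* = 28.
From the demand curve, Q* = 2436 - 5(28) = 2296.

P* = 28, Q* = 2296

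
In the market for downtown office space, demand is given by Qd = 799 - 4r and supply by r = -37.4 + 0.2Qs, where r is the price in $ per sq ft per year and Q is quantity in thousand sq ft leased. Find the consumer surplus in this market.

Consumer surplus = 34716.125

Solving each curve for Q: Qs = 187 + 5r.
Set Qd = Qs: 799 - 4r = 187 + 5r, so 612 = 9r and r* = 68.
Plugging r* into demand: Q* = 799 - 4(68) = 527.
Demand choke price (Qd = 0): r = 799/4 = 199.75. Consumer surplus = ½ × (199.75 - 68) × 527 = 34716.125.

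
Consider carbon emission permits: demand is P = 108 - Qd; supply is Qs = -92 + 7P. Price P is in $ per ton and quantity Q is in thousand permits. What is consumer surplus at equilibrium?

Inverting to quantity form: Qd = 108 - P.
The market clears where 108 - P = -92 + 7P. Rearranging, 8P = 200, hence P* = 25.
From the demand curve, Q* = 108 - 25 = 83.
Demand choke price (Qd = 0): P = 108. Consumer surplus = ½ × (108 - 25) × 83 = 3444.5.

Consumer surplus = 3444.5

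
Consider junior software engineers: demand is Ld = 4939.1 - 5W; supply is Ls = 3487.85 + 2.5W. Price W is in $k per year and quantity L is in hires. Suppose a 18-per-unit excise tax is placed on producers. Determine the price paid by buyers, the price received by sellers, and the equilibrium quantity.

With a tax of 18 on producers, they supply based on the net price W_s = W_b - 18, so Ls = 3442.85 + 2.5W_b.
Equate demand and the shifted supply: 4939.1 - 5W_b = 3442.85 + 2.5W_b, giving 7.5W_b = 1496.25, so W_b = 199.5.
Then W_s = 199.5 - 18 = 181.5 and L = 4939.1 - 5(199.5) = 3941.6.

W_b = 199.5, W_s = 181.5, L = 3941.6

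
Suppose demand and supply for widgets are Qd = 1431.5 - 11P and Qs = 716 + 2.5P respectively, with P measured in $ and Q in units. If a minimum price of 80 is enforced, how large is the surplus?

With P fixed at 80, quantity demanded is 551.5 and quantity supplied is 916.
Surplus = Qs - Qd = 916 - 551.5 = 364.5.

Surplus = 364.5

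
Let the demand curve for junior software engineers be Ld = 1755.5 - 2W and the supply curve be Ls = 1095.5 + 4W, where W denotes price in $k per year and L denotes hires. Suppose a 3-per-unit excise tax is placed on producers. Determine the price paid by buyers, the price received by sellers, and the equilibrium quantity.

W_b = 112, W_s = 109, L = 1531.5

With a tax of 3 on producers, they supply based on the net price W_s = W_b - 3, so Ls = 1083.5 + 4W_b.
Market clearing requires 1755.5 - 2W_b = 1083.5 + 4W_b; hence 672 = 6W_b and W_b = 112.
Then W_s = 112 - 3 = 109 and L = 1755.5 - 2(112) = 1531.5.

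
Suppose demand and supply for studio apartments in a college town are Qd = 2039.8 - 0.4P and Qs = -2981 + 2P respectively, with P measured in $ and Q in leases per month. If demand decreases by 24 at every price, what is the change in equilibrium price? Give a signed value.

At equilibrium Qd = Qs, so 2039.8 - 0.4P = -2981 + 2P; collecting terms, 5020.8 = 2.4P and P* = 2092.
Substitute back: Q* = 2039.8 - 0.4(2092) = 1203.
After the shift, demand is Qd = 2015.8 - 0.4P.
Re-solving, 2.4P = 4996.8 gives P = 2082 and Q = 1183.
ΔP = 2082 - 2092 = -10.

ΔP = -10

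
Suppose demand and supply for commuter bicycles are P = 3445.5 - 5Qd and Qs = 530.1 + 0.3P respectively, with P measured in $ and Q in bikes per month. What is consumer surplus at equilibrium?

Inverting to quantity form: Qd = 689.1 - 0.2P.
Equating demand and supply, 689.1 - 0.2P = 530.1 + 0.3P gives 0.5P = 159, so P* = 318.
Substitute back: Q* = 689.1 - 0.2(318) = 625.5.
Demand choke price (Qd = 0): P = 689.1/0.2 = 3445.5. Consumer surplus = ½ × (3445.5 - 318) × 625.5 = 978125.625.

Consumer surplus = 978125.625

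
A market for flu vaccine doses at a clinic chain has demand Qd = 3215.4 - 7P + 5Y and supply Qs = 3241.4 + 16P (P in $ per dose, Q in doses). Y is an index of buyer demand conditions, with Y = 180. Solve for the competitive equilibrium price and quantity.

With Y = 180, demand is Qd = 4115.4 - 7P.
Set Qd = Qs: 4115.4 - 7P = 3241.4 + 16P, so 874 = 23P and P* = 38.
Substitute back: Q* = 4115.4 - 7(38) = 3849.4.

P* = 38, Q* = 3849.4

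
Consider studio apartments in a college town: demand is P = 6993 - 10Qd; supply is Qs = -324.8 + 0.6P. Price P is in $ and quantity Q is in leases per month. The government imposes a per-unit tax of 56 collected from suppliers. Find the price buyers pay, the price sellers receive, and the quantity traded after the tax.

Solving each curve for Q: Qd = 699.3 - 0.1P.
Suppliers keep P_s = P_b - 56 per unit, so supply in terms of the buyer price is Qs = -358.4 + 0.6P_b.
Set Qd = Qs: 699.3 - 0.1P_b = -358.4 + 0.6P_b, so 1057.7 = 0.7P_b and P_b = 1511.
So P_s = 1455 and the quantity traded is Q = 699.3 - 0.1(1511) = 548.2.

P_b = 1511, P_s = 1455, Q = 548.2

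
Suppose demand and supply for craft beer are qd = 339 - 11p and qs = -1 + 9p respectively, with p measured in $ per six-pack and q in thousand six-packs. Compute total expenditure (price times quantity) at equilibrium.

Set qd = qs: 339 - 11p = -1 + 9p, so 340 = 20p and p* = 17.
Then q* = 339 - 11(17) = 152.
Total expenditure = p* × q* = 17 × 152 = 2584.

Total expenditure = 2584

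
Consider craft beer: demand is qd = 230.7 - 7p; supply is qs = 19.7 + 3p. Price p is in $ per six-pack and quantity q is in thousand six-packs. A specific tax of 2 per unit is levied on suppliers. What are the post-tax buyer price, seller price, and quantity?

p_b = 21.7, p_s = 19.7, q = 78.8

The tax drives a wedge p_b - p_s = 2. Substituting p_s = p_b - 2 into supply: qs = 13.7 + 3p_b.
Set qd = qs: 230.7 - 7p_b = 13.7 + 3p_b, so 217 = 10p_b and p_b = 21.7.
So p_s = 19.7 and the quantity traded is q = 230.7 - 7(21.7) = 78.8.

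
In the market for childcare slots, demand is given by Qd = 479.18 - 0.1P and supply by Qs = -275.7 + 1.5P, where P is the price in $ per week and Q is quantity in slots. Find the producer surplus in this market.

At equilibrium Qd = Qs, so 479.18 - 0.1P = -275.7 + 1.5P; collecting terms, 754.88 = 1.6P and P* = 471.8.
Plugging P* into demand: Q* = 479.18 - 0.1(471.8) = 432.
Supply choke price (Qs = 0): P = 183.8. Producer surplus = ½ × (471.8 - 183.8) × 432 = 62208.

Producer surplus = 62208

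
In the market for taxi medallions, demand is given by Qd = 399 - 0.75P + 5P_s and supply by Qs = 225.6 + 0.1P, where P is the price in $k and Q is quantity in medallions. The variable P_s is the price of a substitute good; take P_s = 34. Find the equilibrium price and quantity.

P* = 404, Q* = 266

With P_s = 34, demand is Qd = 569 - 0.75P.
Equating demand and supply, 569 - 0.75P = 225.6 + 0.1P gives 0.85P = 343.4, so P* = 404.
Then Q* = 569 - 0.75(404) = 266.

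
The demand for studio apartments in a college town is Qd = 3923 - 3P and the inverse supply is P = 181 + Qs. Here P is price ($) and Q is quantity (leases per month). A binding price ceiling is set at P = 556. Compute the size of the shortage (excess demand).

Inverting to quantity form: Qs = -181 + P.
At P = 556: Qd = 2255 and Qs = 375.
Shortage = Qd - Qs = 2255 - 375 = 1880.

Shortage = 1880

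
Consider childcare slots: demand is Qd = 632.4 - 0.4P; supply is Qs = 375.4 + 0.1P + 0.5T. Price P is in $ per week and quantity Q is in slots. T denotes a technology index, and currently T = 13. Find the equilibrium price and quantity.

P* = 501, Q* = 432

With T = 13, supply is Qs = 381.9 + 0.1P.
Equating demand and supply, 632.4 - 0.4P = 381.9 + 0.1P gives 0.5P = 250.5, so P* = 501.
Plugging P* into demand: Q* = 632.4 - 0.4(501) = 432.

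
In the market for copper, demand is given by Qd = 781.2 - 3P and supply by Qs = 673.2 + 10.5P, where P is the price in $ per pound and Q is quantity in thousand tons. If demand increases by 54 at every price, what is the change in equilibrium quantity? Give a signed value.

ΔQ = 42

Set Qd = Qs: 781.2 - 3P = 673.2 + 10.5P, so 108 = 13.5P and P* = 8.
From the demand curve, Q* = 781.2 - 3(8) = 757.2.
After the shift, demand is Qd = 835.2 - 3P.
The new intersection has 162 = 13.5P, i.e. P = 12, Q = 799.2.
ΔQ = 799.2 - 757.2 = 42.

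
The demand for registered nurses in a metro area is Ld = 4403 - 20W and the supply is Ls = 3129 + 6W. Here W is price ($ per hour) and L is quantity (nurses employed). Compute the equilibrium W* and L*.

At equilibrium Ld = Ls, so 4403 - 20W = 3129 + 6W; collecting terms, 1274 = 26W and W* = 49.
From the demand curve, L* = 4403 - 20(49) = 3423.

W* = 49, L* = 3423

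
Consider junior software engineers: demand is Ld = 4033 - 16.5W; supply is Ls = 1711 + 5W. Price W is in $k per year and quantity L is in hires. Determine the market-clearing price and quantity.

W* = 108, L* = 2251

Equating demand and supply, 4033 - 16.5W = 1711 + 5W gives 21.5W = 2322, so W* = 108.
Substitute back: L* = 4033 - 16.5(108) = 2251.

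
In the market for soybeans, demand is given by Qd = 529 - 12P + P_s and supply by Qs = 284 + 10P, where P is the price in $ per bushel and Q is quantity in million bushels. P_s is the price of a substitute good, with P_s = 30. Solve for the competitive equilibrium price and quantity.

P* = 12.5, Q* = 409

With P_s = 30, demand is Qd = 559 - 12P.
At equilibrium Qd = Qs, so 559 - 12P = 284 + 10P; collecting terms, 275 = 22P and P* = 12.5.
Then Q* = 559 - 12(12.5) = 409.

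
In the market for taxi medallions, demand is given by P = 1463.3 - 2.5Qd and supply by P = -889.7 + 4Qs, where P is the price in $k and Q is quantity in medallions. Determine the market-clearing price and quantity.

P* = 558.3, Q* = 362

Rewriting in direct form: Qd = 585.32 - 0.4P and Qs = 222.425 + 0.25P.
The market clears where 585.32 - 0.4P = 222.425 + 0.25P. Rearranging, 0.65P = 362.895, hence P* = 558.3.
Substitute back: Q* = 585.32 - 0.4(558.3) = 362.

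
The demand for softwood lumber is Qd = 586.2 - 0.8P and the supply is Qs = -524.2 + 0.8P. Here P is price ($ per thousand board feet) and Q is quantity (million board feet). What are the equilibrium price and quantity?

P* = 694, Q* = 31

At equilibrium Qd = Qs, so 586.2 - 0.8P = -524.2 + 0.8P; collecting terms, 1110.4 = 1.6P and P* = 694.
Plugging P* into demand: Q* = 586.2 - 0.8(694) = 31.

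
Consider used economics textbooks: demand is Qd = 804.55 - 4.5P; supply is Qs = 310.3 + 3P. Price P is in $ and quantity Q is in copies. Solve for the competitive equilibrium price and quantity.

P* = 65.9, Q* = 508

At equilibrium Qd = Qs, so 804.55 - 4.5P = 310.3 + 3P; collecting terms, 494.25 = 7.5P and P* = 65.9.
Then Q* = 804.55 - 4.5(65.9) = 508.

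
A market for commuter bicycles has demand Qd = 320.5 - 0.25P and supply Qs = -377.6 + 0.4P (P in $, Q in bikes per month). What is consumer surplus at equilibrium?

Consumer surplus = 5408

At equilibrium Qd = Qs, so 320.5 - 0.25P = -377.6 + 0.4P; collecting terms, 698.1 = 0.65P and P* = 1074.
Substitute back: Q* = 320.5 - 0.25(1074) = 52.
Demand choke price (Qd = 0): P = 320.5/0.25 = 1282. Consumer surplus = ½ × (1282 - 1074) × 52 = 5408.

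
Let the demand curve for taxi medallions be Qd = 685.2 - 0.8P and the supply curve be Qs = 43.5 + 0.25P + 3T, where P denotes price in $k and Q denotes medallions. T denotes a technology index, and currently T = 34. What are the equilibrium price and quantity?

P* = 514, Q* = 274

With T = 34, supply is Qs = 145.5 + 0.25P.
At equilibrium Qd = Qs, so 685.2 - 0.8P = 145.5 + 0.25P; collecting terms, 539.7 = 1.05P and P* = 514.
From the demand curve, Q* = 685.2 - 0.8(514) = 274.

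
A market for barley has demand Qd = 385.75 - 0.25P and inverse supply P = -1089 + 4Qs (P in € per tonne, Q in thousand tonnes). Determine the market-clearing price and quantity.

Rewriting in direct form: Qs = 272.25 + 0.25P.
At equilibrium Qd = Qs, so 385.75 - 0.25P = 272.25 + 0.25P; collecting terms, 113.5 = 0.5P and P* = 227.
Substitute back: Q* = 385.75 - 0.25(227) = 329.

P* = 227, Q* = 329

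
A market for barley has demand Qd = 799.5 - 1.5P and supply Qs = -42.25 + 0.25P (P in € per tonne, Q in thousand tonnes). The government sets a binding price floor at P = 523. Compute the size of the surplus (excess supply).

Evaluating both curves at the floor price 523 gives Qd = 15, Qs = 88.5.
Surplus = Qs - Qd = 88.5 - 15 = 73.5.

Surplus = 73.5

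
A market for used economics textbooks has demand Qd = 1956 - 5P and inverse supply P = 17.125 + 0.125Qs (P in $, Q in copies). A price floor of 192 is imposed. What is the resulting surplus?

Solving each curve for Q: Qs = -137 + 8P.
With P fixed at 192, quantity demanded is 996 and quantity supplied is 1399.
Surplus = Qs - Qd = 1399 - 996 = 403.

Surplus = 403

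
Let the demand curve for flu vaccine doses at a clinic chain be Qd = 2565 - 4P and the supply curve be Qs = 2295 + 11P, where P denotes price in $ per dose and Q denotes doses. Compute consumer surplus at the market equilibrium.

Consumer surplus = 776881.125

The market clears where 2565 - 4P = 2295 + 11P. Rearranging, 15P = 270, hence P* = 18.
Plugging P* into demand: Q* = 2565 - 4(18) = 2493.
Demand choke price (Qd = 0): P = 2565/4 = 641.25. Consumer surplus = ½ × (641.25 - 18) × 2493 = 776881.125.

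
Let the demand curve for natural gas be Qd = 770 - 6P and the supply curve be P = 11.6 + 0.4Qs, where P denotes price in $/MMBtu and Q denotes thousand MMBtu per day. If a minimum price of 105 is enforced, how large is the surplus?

In direct form, Qs = -29 + 2.5P.
At P = 105: Qd = 140 and Qs = 233.5.
Surplus = Qs - Qd = 233.5 - 140 = 93.5.

Surplus = 93.5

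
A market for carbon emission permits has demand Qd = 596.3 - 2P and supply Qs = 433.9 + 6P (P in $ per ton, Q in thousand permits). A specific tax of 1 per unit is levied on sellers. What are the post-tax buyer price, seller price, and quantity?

With a tax of 1 on sellers, they supply based on the net price P_s = P_b - 1, so Qs = 427.9 + 6P_b.
Set Qd = Qs: 596.3 - 2P_b = 427.9 + 6P_b, so 168.4 = 8P_b and P_b = 21.05.
Then P_s = 21.05 - 1 = 20.05 and Q = 596.3 - 2(21.05) = 554.2.

P_b = 21.05, P_s = 20.05, Q = 554.2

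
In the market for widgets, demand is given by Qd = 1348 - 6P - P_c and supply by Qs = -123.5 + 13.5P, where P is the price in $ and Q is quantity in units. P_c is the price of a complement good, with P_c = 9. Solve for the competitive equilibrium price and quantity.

P* = 75, Q* = 889

With P_c = 9, demand is Qd = 1339 - 6P.
The market clears where 1339 - 6P = -123.5 + 13.5P. Rearranging, 19.5P = 1462.5, hence P* = 75.
Then Q* = 1339 - 6(75) = 889.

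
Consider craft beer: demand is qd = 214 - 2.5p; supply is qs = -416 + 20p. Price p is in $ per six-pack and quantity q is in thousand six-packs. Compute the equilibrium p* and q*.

Set qd = qs: 214 - 2.5p = -416 + 20p, so 630 = 22.5p and p* = 28.
Plugging p* into demand: q* = 214 - 2.5(28) = 144.

p* = 28, q* = 144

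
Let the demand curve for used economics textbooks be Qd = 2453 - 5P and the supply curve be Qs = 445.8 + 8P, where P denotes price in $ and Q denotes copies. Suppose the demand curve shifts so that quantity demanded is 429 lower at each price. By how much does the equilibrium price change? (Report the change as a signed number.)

ΔP = -33

At equilibrium Qd = Qs, so 2453 - 5P = 445.8 + 8P; collecting terms, 2007.2 = 13P and P* = 154.4.
Plugging P* into demand: Q* = 2453 - 5(154.4) = 1681.
After the shift, demand is Qd = 2024 - 5P.
Re-solving, 13P = 1578.2 gives P = 121.4 and Q = 1417.
ΔP = 121.4 - 154.4 = -33.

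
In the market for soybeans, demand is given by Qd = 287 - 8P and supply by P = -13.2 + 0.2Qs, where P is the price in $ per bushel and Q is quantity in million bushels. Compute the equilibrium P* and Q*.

P* = 17, Q* = 151

Inverting to quantity form: Qs = 66 + 5P.
Set Qd = Qs: 287 - 8P = 66 + 5P, so 221 = 13P and P* = 17.
From the demand curve, Q* = 287 - 8(17) = 151.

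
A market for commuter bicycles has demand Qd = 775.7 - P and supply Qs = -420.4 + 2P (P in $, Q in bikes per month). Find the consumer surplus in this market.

Consumer surplus = 71064.5

At equilibrium Qd = Qs, so 775.7 - P = -420.4 + 2P; collecting terms, 1196.1 = 3P and P* = 398.7.
Substitute back: Q* = 775.7 - 398.7 = 377.
Demand choke price (Qd = 0): P = 775.7. Consumer surplus = ½ × (775.7 - 398.7) × 377 = 71064.5.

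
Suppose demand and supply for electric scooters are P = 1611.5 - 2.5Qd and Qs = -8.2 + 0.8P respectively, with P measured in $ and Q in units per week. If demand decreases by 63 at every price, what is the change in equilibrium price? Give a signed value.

Solving each curve for Q: Qd = 644.6 - 0.4P.
Equating demand and supply, 644.6 - 0.4P = -8.2 + 0.8P gives 1.2P = 652.8, so P* = 544.
Then Q* = 644.6 - 0.4(544) = 427.
After the shift, demand is Qd = 581.6 - 0.4P.
New equilibrium: 589.8 = 1.2P, so P = 491.5 and Q = 385.
ΔP = 491.5 - 544 = -52.5.

ΔP = -52.5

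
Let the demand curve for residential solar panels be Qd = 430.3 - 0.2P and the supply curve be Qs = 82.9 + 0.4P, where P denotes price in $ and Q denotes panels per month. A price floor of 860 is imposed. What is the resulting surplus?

With P fixed at 860, quantity demanded is 258.3 and quantity supplied is 426.9.
Surplus = Qs - Qd = 426.9 - 258.3 = 168.6.

Surplus = 168.6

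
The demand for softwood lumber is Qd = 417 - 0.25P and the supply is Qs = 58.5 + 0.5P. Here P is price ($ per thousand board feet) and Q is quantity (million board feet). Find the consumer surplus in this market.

Consumer surplus = 177012.5

Set Qd = Qs: 417 - 0.25P = 58.5 + 0.5P, so 358.5 = 0.75P and P* = 478.
Then Q* = 417 - 0.25(478) = 297.5.
Demand choke price (Qd = 0): P = 417/0.25 = 1668. Consumer surplus = ½ × (1668 - 478) × 297.5 = 177012.5.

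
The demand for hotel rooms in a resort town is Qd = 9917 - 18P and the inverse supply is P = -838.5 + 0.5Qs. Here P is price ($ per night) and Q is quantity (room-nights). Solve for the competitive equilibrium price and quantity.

P* = 412, Q* = 2501

In direct form, Qs = 1677 + 2P.
Set Qd = Qs: 9917 - 18P = 1677 + 2P, so 8240 = 20P and P* = 412.
Plugging P* into demand: Q* = 9917 - 18(412) = 2501.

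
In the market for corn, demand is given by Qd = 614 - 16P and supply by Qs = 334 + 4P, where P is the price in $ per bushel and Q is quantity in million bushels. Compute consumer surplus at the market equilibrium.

Consumer surplus = 4753.125

Equating demand and supply, 614 - 16P = 334 + 4P gives 20P = 280, so P* = 14.
Then Q* = 614 - 16(14) = 390.
Demand choke price (Qd = 0): P = 614/16 = 38.375. Consumer surplus = ½ × (38.375 - 14) × 390 = 4753.125.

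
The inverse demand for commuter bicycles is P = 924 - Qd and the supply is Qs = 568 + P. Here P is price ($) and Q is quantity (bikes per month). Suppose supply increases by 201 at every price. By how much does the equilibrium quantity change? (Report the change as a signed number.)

Solving each curve for Q: Qd = 924 - P.
Set Qd = Qs: 924 - P = 568 + P, so 356 = 2P and P* = 178.
Plugging P* into demand: Q* = 924 - 178 = 746.
After the shift, supply is Qs = 769 + P.
New equilibrium: 155 = 2P, so P = 77.5 and Q = 846.5.
ΔQ = 846.5 - 746 = 100.5.

ΔQ = 100.5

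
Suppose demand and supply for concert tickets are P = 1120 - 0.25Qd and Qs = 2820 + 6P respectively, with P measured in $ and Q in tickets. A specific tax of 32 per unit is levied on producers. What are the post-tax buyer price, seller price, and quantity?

Inverting to quantity form: Qd = 4480 - 4P.
With a tax of 32 on producers, they supply based on the net price P_s = P_b - 32, so Qs = 2628 + 6P_b.
Equate demand and the shifted supply: 4480 - 4P_b = 2628 + 6P_b, giving 10P_b = 1852, so P_b = 185.2.
Then P_s = 185.2 - 32 = 153.2 and Q = 4480 - 4(185.2) = 3739.2.

P_b = 185.2, P_s = 153.2, Q = 3739.2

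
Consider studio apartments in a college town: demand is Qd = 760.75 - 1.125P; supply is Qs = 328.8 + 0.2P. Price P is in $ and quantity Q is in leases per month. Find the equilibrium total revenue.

At equilibrium Qd = Qs, so 760.75 - 1.125P = 328.8 + 0.2P; collecting terms, 431.95 = 1.325P and P* = 326.
Substitute back: Q* = 760.75 - 1.125(326) = 394.
Total revenue = P* × Q* = 326 × 394 = 128444.

Total revenue = 128444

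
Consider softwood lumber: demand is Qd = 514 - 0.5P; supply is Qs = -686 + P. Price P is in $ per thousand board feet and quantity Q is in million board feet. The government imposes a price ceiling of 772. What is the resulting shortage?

At P = 772: Qd = 128 and Qs = 86.
Shortage = Qd - Qs = 128 - 86 = 42.

Shortage = 42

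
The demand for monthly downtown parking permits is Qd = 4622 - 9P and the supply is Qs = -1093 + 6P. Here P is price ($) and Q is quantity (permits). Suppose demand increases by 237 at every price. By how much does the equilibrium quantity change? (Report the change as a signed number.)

ΔQ = 94.8

Set Qd = Qs: 4622 - 9P = -1093 + 6P, so 5715 = 15P and P* = 381.
Substitute back: Q* = 4622 - 9(381) = 1193.
After the shift, demand is Qd = 4859 - 9P.
New equilibrium: 5952 = 15P, so P = 396.8 and Q = 1287.8.
ΔQ = 1287.8 - 1193 = 94.8.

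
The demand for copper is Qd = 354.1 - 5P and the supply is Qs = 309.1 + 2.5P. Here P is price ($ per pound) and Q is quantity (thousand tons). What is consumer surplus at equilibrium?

Set Qd = Qs: 354.1 - 5P = 309.1 + 2.5P, so 45 = 7.5P and P* = 6.
Substitute back: Q* = 354.1 - 5(6) = 324.1.
Demand choke price (Qd = 0): P = 354.1/5 = 70.82. Consumer surplus = ½ × (70.82 - 6) × 324.1 = 10504.081.

Consumer surplus = 10504.081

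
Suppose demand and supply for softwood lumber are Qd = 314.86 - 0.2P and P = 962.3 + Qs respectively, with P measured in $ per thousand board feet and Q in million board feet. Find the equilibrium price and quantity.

In direct form, Qs = -962.3 + P.
Set Qd = Qs: 314.86 - 0.2P = -962.3 + P, so 1277.16 = 1.2P and P* = 1064.3.
From the demand curve, Q* = 314.86 - 0.2(1064.3) = 102.

P* = 1064.3, Q* = 102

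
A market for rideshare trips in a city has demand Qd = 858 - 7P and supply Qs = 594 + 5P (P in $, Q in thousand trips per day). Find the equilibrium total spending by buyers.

Total spending by buyers = 15488

The market clears where 858 - 7P = 594 + 5P. Rearranging, 12P = 264, hence P* = 22.
Substitute back: Q* = 858 - 7(22) = 704.
Total spending by buyers = P* × Q* = 22 × 704 = 15488.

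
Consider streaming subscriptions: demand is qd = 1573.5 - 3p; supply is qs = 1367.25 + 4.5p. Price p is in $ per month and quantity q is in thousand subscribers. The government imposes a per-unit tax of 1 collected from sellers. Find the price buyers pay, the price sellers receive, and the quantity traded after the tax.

p_b = 28.1, p_s = 27.1, q = 1489.2

With a tax of 1 on sellers, they supply based on the net price p_s = p_b - 1, so qs = 1362.75 + 4.5p_b.
Market clearing requires 1573.5 - 3p_b = 1362.75 + 4.5p_b; hence 210.75 = 7.5p_b and p_b = 28.1.
Then p_s = 28.1 - 1 = 27.1 and q = 1573.5 - 3(28.1) = 1489.2.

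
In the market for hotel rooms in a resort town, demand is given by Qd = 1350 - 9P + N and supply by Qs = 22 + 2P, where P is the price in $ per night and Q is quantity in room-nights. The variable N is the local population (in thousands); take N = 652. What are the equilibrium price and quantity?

P* = 180, Q* = 382

With N = 652, demand is Qd = 2002 - 9P.
The market clears where 2002 - 9P = 22 + 2P. Rearranging, 11P = 1980, hence P* = 180.
Substitute back: Q* = 2002 - 9(180) = 382.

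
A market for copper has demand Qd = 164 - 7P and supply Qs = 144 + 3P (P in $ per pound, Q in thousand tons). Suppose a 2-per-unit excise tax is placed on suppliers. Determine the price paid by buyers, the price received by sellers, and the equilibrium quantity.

Suppliers keep P_s = P_b - 2 per unit, so supply in terms of the buyer price is Qs = 138 + 3P_b.
Market clearing requires 164 - 7P_b = 138 + 3P_b; hence 26 = 10P_b and P_b = 2.6.
So P_s = 0.6 and the quantity traded is Q = 164 - 7(2.6) = 145.8.

P_b = 2.6, P_s = 0.6, Q = 145.8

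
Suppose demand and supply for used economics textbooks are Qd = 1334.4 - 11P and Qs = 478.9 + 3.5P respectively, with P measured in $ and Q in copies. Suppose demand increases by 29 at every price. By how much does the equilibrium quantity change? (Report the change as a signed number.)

ΔQ = 7

Set Qd = Qs: 1334.4 - 11P = 478.9 + 3.5P, so 855.5 = 14.5P and P* = 59.
From the demand curve, Q* = 1334.4 - 11(59) = 685.4.
After the shift, demand is Qd = 1363.4 - 11P.
Re-solving, 14.5P = 884.5 gives P = 61 and Q = 692.4.
ΔQ = 692.4 - 685.4 = 7.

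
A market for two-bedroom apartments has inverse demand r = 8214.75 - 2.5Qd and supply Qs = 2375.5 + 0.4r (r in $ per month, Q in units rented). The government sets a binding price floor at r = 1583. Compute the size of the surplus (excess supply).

Surplus = 356

Solving each curve for Q: Qd = 3285.9 - 0.4r.
With r fixed at 1583, quantity demanded is 2652.7 and quantity supplied is 3008.7.
Surplus = Qs - Qd = 3008.7 - 2652.7 = 356.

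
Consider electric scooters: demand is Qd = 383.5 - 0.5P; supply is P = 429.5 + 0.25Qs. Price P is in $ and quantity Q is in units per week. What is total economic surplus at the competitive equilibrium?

Total surplus = 25312.5

In direct form, Qs = -1718 + 4P.
The market clears where 383.5 - 0.5P = -1718 + 4P. Rearranging, 4.5P = 2101.5, hence P* = 467.
Plugging P* into demand: Q* = 383.5 - 0.5(467) = 150.
Demand choke price = 767; supply choke price = 429.5. CS = ½(767 - 467)(150) = 22500; PS = ½(467 - 429.5)(150) = 2812.5. Total surplus = 25312.5.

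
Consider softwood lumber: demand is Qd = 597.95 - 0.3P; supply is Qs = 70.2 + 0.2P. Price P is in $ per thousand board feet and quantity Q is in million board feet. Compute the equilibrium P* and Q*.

Set Qd = Qs: 597.95 - 0.3P = 70.2 + 0.2P, so 527.75 = 0.5P and P* = 1055.5.
Plugging P* into demand: Q* = 597.95 - 0.3(1055.5) = 281.3.

P* = 1055.5, Q* = 281.3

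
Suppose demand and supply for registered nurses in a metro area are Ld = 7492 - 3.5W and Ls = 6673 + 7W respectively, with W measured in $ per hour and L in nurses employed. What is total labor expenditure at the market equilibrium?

Total labor expenditure = 563082

Equating demand and supply, 7492 - 3.5W = 6673 + 7W gives 10.5W = 819, so W* = 78.
Plugging W* into demand: L* = 7492 - 3.5(78) = 7219.
Total labor expenditure = W* × L* = 78 × 7219 = 563082.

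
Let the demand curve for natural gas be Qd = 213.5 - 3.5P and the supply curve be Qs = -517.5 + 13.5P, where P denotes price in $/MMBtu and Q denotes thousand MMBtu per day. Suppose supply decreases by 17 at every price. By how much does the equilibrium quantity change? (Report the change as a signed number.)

ΔQ = -3.5

Equating demand and supply, 213.5 - 3.5P = -517.5 + 13.5P gives 17P = 731, so P* = 43.
Substitute back: Q* = 213.5 - 3.5(43) = 63.
After the shift, supply is Qs = -534.5 + 13.5P.
Re-solving, 17P = 748 gives P = 44 and Q = 59.5.
ΔQ = 59.5 - 63 = -3.5.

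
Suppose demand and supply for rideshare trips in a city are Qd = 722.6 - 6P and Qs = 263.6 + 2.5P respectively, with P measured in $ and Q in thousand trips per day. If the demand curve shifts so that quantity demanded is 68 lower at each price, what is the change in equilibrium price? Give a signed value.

ΔP = -8

The market clears where 722.6 - 6P = 263.6 + 2.5P. Rearranging, 8.5P = 459, hence P* = 54.
Plugging P* into demand: Q* = 722.6 - 6(54) = 398.6.
After the shift, demand is Qd = 654.6 - 6P.
The new intersection has 391 = 8.5P, i.e. P = 46, Q = 378.6.
ΔP = 46 - 54 = -8.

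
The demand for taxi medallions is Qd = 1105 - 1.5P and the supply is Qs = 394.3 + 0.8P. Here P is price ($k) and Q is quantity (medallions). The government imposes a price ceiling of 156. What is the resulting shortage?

With P fixed at 156, quantity demanded is 871 and quantity supplied is 519.1.
Shortage = Qd - Qs = 871 - 519.1 = 351.9.

Shortage = 351.9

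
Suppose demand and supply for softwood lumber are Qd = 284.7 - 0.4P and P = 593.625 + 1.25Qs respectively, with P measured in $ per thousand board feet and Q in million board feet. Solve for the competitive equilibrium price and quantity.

P* = 633, Q* = 31.5

Inverting to quantity form: Qs = -474.9 + 0.8P.
Set Qd = Qs: 284.7 - 0.4P = -474.9 + 0.8P, so 759.6 = 1.2P and P* = 633.
From the demand curve, Q* = 284.7 - 0.4(633) = 31.5.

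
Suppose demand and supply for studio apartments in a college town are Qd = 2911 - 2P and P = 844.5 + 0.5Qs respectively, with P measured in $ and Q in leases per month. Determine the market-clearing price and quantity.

Inverting to quantity form: Qs = -1689 + 2P.
The market clears where 2911 - 2P = -1689 + 2P. Rearranging, 4P = 4600, hence P* = 1150.
From the demand curve, Q* = 2911 - 2(1150) = 611.

P* = 1150, Q* = 611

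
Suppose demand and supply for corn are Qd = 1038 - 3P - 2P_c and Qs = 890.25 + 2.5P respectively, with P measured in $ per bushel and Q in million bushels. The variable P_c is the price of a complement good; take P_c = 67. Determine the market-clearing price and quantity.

With P_c = 67, demand is Qd = 904 - 3P.
Set Qd = Qs: 904 - 3P = 890.25 + 2.5P, so 13.75 = 5.5P and P* = 2.5.
Plugging P* into demand: Q* = 904 - 3(2.5) = 896.5.

P* = 2.5, Q* = 896.5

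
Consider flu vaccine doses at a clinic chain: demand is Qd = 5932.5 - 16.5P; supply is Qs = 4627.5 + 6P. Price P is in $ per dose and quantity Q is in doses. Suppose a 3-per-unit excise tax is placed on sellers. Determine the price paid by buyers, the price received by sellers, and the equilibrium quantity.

Sellers keep P_s = P_b - 3 per unit, so supply in terms of the buyer price is Qs = 4609.5 + 6P_b.
Market clearing requires 5932.5 - 16.5P_b = 4609.5 + 6P_b; hence 1323 = 22.5P_b and P_b = 58.8.
So P_s = 55.8 and the quantity traded is Q = 5932.5 - 16.5(58.8) = 4962.3.

P_b = 58.8, P_s = 55.8, Q = 4962.3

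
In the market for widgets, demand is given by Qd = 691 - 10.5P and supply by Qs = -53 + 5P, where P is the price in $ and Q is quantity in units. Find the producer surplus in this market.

Equating demand and supply, 691 - 10.5P = -53 + 5P gives 15.5P = 744, so P* = 48.
Plugging P* into demand: Q* = 691 - 10.5(48) = 187.
Supply choke price (Qs = 0): P = 10.6. Producer surplus = ½ × (48 - 10.6) × 187 = 3496.9.

Producer surplus = 3496.9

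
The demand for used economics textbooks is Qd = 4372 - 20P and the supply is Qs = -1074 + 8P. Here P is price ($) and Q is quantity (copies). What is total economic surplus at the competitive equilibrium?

At equilibrium Qd = Qs, so 4372 - 20P = -1074 + 8P; collecting terms, 5446 = 28P and P* = 194.5.
Plugging P* into demand: Q* = 4372 - 20(194.5) = 482.
Demand choke price = 218.6; supply choke price = 134.25. CS = ½(218.6 - 194.5)(482) = 5808.1; PS = ½(194.5 - 134.25)(482) = 14520.25. Total surplus = 20328.35.

Total surplus = 20328.35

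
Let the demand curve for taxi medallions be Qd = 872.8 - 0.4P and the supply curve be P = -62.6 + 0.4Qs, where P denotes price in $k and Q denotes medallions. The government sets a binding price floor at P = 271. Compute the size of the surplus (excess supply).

Surplus = 69.6

Inverting to quantity form: Qs = 156.5 + 2.5P.
At P = 271: Qd = 764.4 and Qs = 834.
Surplus = Qs - Qd = 834 - 764.4 = 69.6.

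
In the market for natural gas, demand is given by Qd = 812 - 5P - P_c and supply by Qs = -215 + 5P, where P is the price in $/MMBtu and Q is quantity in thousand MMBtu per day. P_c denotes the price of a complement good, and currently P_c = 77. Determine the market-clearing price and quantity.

With P_c = 77, demand is Qd = 735 - 5P.
At equilibrium Qd = Qs, so 735 - 5P = -215 + 5P; collecting terms, 950 = 10P and P* = 95.
Plugging P* into demand: Q* = 735 - 5(95) = 260.

P* = 95, Q* = 260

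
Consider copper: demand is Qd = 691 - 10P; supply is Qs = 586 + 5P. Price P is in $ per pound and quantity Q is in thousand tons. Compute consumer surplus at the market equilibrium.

Consumer surplus = 19282.05

At equilibrium Qd = Qs, so 691 - 10P = 586 + 5P; collecting terms, 105 = 15P and P* = 7.
Then Q* = 691 - 10(7) = 621.
Demand choke price (Qd = 0): P = 691/10 = 69.1. Consumer surplus = ½ × (69.1 - 7) × 621 = 19282.05.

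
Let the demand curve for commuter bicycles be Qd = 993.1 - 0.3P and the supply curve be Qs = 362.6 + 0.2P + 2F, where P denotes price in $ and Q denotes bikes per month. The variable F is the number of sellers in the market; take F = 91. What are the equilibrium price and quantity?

With F = 91, supply is Qs = 544.6 + 0.2P.
Set Qd = Qs: 993.1 - 0.3P = 544.6 + 0.2P, so 448.5 = 0.5P and P* = 897.
From the demand curve, Q* = 993.1 - 0.3(897) = 724.

P* = 897, Q* = 724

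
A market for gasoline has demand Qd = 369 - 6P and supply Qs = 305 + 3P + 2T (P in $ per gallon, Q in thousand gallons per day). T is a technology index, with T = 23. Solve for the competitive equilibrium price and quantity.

With T = 23, supply is Qs = 351 + 3P.
The market clears where 369 - 6P = 351 + 3P. Rearranging, 9P = 18, hence P* = 2.
Then Q* = 369 - 6(2) = 357.

P* = 2, Q* = 357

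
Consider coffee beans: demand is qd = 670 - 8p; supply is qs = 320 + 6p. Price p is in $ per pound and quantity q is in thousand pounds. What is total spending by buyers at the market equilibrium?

Total spending by buyers = 11750

At equilibrium qd = qs, so 670 - 8p = 320 + 6p; collecting terms, 350 = 14p and p* = 25.
Then q* = 670 - 8(25) = 470.
Total spending by buyers = p* × q* = 25 × 470 = 11750.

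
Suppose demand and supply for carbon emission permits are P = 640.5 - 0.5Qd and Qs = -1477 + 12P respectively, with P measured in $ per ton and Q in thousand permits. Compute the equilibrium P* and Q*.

Solving each curve for Q: Qd = 1281 - 2P.
Equating demand and supply, 1281 - 2P = -1477 + 12P gives 14P = 2758, so P* = 197.
Plugging P* into demand: Q* = 1281 - 2(197) = 887.

P* = 197, Q* = 887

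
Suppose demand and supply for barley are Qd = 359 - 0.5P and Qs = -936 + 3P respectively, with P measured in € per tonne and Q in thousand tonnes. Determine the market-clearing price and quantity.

Set Qd = Qs: 359 - 0.5P = -936 + 3P, so 1295 = 3.5P and P* = 370.
Substitute back: Q* = 359 - 0.5(370) = 174.

P* = 370, Q* = 174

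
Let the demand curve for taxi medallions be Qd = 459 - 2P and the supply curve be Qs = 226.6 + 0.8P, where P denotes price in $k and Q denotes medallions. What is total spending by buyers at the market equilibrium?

Set Qd = Qs: 459 - 2P = 226.6 + 0.8P, so 232.4 = 2.8P and P* = 83.
Then Q* = 459 - 2(83) = 293.
Total spending by buyers = P* × Q* = 83 × 293 = 24319.

Total spending by buyers = 24319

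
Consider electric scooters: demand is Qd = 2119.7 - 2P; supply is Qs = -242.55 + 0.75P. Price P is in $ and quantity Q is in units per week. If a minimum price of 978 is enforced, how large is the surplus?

With P fixed at 978, quantity demanded is 163.7 and quantity supplied is 490.95.
Surplus = Qs - Qd = 490.95 - 163.7 = 327.25.

Surplus = 327.25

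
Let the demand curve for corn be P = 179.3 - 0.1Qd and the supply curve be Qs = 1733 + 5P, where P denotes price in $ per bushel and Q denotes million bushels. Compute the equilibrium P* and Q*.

P* = 4, Q* = 1753

Solving each curve for Q: Qd = 1793 - 10P.
The market clears where 1793 - 10P = 1733 + 5P. Rearranging, 15P = 60, hence P* = 4.
Then Q* = 1793 - 10(4) = 1753.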